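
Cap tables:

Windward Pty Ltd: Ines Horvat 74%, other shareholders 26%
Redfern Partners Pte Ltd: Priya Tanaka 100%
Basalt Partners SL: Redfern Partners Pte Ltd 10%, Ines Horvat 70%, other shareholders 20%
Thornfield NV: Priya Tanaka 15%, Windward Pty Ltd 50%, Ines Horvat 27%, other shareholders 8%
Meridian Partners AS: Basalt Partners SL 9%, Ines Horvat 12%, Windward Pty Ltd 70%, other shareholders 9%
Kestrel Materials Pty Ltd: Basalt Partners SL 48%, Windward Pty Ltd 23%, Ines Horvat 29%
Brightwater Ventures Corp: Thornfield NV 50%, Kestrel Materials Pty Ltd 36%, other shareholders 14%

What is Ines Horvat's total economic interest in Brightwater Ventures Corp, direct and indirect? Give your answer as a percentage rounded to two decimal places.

60.66%

Ines reaches Brightwater along 5 paths.
Via Windward → Thornfield: 74% × 50% × 50% = 18.5%.
Via Thornfield: 27% × 50% = 13.5%.
Via Basalt → Kestrel: 70% × 48% × 36% = 12.096%.
Via Windward → Kestrel: 74% × 23% × 36% = 6.1272%.
Via Kestrel: 29% × 36% = 10.44%.
Total: 18.5% + 13.5% + 12.096% + 6.1272% + 10.44% = 60.6632%.
Rounded: 60.66%.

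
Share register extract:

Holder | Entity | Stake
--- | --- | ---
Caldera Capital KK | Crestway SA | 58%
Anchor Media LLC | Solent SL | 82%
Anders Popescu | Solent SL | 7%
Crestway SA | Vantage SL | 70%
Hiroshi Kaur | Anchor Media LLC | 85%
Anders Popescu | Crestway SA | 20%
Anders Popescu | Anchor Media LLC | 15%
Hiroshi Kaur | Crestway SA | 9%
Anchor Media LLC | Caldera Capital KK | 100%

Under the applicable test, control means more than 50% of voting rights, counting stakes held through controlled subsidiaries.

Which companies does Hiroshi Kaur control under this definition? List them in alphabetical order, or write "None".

Hiroshi holds 85% of Anchor, so Hiroshi controls Anchor.
Anchor holds 100% of Caldera, so Hiroshi controls Caldera.
Caldera and Hiroshi together hold 58% + 9% = 67% of Crestway, so Hiroshi controls Crestway.
Crestway holds 70% of Vantage, so Hiroshi controls Vantage.
Anchor holds 82% of Solent, so Hiroshi controls Solent.

Anchor Media LLC, Caldera Capital KK, Crestway SA, Solent SL, Vantage SL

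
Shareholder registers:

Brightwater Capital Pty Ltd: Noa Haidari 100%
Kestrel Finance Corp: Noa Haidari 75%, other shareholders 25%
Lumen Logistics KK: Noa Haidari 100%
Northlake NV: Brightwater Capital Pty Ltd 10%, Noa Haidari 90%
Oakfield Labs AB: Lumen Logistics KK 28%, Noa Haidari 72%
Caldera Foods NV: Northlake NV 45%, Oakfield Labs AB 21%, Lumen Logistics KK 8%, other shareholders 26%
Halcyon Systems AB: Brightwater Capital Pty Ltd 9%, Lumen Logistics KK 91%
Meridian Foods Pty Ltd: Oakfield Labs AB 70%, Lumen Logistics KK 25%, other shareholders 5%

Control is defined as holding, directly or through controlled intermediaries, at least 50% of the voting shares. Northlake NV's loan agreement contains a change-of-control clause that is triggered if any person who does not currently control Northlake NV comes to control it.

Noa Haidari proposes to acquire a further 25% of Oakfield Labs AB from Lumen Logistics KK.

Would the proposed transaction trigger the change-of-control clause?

No

The purchase adds only to Noa's holdings (Lumen's stake shrinks), so Noa is the only person who could newly come to control Northlake.
Noa holds 100% of Brightwater, so Noa controls Brightwater.
Brightwater and Noa together hold 10% + 90% = 100% of Northlake, so Noa controls Northlake.
So Noa already controls Northlake before the transaction.
After the purchase, Noa's direct stake in Oakfield rises to 72% + 25% = 97%, and Lumen's stake falls to 3%.
Noa controlled Northlake already, so this is not a new person acquiring control; every other person's position is unchanged or reduced.
No new person acquires control, so the clause is not triggered.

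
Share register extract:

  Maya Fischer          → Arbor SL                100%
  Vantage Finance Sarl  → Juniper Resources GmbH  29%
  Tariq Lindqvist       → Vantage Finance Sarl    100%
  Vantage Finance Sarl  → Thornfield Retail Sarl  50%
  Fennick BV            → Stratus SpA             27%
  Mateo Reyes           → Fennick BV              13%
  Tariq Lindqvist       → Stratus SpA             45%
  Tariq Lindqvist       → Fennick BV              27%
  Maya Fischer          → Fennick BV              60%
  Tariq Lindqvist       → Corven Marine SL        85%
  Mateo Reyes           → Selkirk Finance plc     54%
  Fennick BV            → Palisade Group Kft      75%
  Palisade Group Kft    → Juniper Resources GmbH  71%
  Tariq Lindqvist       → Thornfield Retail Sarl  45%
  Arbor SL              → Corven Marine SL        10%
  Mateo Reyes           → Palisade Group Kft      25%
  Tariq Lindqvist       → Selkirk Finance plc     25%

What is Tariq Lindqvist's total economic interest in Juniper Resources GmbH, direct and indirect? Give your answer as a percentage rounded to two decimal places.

43.38%

Tariq reaches Juniper along 2 paths.
Via Fennick → Palisade: 27% × 75% × 71% = 14.3775%.
Via Vantage: 100% × 29% = 29%.
Total: 14.3775% + 29% = 43.3775%.
Rounded: 43.38%.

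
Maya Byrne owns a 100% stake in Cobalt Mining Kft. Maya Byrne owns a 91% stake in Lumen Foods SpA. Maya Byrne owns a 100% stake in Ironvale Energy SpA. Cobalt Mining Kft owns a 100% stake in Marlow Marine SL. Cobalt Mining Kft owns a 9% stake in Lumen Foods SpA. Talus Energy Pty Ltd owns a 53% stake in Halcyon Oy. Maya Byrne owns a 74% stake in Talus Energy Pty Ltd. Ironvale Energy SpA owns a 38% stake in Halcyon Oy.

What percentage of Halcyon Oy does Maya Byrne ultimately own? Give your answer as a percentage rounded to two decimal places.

Maya reaches Halcyon along 2 paths.
Via Ironvale: 100% × 38% = 38%.
Via Talus: 74% × 53% = 39.22%.
Total: 38% + 39.22% = 77.22%.

77.22%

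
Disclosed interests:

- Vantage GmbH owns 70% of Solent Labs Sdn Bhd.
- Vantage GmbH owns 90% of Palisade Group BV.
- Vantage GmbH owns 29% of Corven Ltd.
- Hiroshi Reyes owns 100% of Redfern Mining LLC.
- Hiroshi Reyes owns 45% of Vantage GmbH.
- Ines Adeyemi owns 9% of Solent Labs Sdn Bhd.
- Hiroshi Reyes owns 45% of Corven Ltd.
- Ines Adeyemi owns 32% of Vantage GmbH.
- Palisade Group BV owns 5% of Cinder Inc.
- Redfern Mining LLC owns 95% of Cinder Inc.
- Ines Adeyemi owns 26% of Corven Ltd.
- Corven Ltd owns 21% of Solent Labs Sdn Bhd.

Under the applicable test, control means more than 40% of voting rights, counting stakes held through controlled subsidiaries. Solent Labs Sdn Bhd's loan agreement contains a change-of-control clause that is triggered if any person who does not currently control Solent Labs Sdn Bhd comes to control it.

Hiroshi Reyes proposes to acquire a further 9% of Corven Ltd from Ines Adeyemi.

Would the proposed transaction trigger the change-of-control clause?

The purchase adds only to Hiroshi's holdings (Ines's stake shrinks), so Hiroshi is the only person who could newly come to control Solent.
Hiroshi holds 45% of Vantage, so Hiroshi controls Vantage.
Vantage and Hiroshi together hold 29% + 45% = 74% of Corven, so Hiroshi controls Corven.
Vantage and Corven together hold 70% + 21% = 91% of Solent, so Hiroshi controls Solent.
So Hiroshi already controls Solent before the transaction.
After the purchase, Hiroshi's direct stake in Corven rises to 45% + 9% = 54%, and Ines's stake falls to 17%.
Hiroshi controlled Solent already, so this is not a new person acquiring control; every other person's position is unchanged or reduced.
No new person acquires control, so the clause is not triggered.

No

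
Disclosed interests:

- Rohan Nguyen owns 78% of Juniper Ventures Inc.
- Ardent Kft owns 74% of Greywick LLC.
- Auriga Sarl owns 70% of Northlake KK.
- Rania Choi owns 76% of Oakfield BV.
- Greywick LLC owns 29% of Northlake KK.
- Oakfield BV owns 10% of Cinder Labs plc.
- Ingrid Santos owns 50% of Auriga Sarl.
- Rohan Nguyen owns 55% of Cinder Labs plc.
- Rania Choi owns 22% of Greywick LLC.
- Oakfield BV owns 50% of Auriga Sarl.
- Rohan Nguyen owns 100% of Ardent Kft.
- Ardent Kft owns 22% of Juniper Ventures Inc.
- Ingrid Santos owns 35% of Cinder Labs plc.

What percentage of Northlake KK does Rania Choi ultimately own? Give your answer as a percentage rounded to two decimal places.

Rania reaches Northlake along 2 paths.
Via Oakfield → Auriga: 76% × 50% × 70% = 26.6%.
Via Greywick: 22% × 29% = 6.38%.
Total: 26.6% + 6.38% = 32.98%.

32.98%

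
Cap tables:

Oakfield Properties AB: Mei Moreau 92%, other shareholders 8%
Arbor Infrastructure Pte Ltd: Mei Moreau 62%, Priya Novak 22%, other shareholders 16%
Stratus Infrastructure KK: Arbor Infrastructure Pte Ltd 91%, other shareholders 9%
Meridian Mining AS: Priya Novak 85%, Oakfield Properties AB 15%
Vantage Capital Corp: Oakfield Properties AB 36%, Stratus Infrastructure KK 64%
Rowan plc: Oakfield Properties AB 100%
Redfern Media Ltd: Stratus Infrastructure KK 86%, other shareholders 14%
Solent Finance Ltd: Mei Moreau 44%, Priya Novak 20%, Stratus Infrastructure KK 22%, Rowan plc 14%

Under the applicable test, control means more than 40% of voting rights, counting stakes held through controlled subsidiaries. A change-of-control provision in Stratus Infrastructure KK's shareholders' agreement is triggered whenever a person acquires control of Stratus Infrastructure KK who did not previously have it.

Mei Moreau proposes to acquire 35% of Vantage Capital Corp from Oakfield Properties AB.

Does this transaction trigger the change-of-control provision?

The purchase adds only to Mei's holdings (Oakfield's stake shrinks), so Mei is the only person who could newly come to control Stratus.
Mei holds 62% of Arbor, so Mei controls Arbor.
Arbor holds 91% of Stratus, so Mei controls Stratus.
So Mei already controls Stratus before the transaction.
After the purchase, Mei holds 35% of Vantage directly, and Oakfield's stake falls to 1%.
Mei controlled Stratus already, so this is not a new person acquiring control; every other person's position is unchanged or reduced.
No new person acquires control, so the clause is not triggered.

No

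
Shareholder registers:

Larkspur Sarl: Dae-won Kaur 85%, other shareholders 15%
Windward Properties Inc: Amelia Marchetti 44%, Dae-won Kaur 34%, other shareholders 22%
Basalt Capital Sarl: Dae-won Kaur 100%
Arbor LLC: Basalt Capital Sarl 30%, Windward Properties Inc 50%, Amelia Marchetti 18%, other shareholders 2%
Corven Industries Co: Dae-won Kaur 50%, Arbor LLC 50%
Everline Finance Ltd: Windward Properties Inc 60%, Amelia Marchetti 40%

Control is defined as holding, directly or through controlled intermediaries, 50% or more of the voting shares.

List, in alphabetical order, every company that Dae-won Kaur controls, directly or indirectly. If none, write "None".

Basalt Capital Sarl, Corven Industries Co, Larkspur Sarl

Dae-won holds 85% of Larkspur, so Dae-won controls Larkspur.
Dae-won holds 100% of Basalt, so Dae-won controls Basalt.
Dae-won holds 50% of Corven, so Dae-won controls Corven.
No other company's threshold is met.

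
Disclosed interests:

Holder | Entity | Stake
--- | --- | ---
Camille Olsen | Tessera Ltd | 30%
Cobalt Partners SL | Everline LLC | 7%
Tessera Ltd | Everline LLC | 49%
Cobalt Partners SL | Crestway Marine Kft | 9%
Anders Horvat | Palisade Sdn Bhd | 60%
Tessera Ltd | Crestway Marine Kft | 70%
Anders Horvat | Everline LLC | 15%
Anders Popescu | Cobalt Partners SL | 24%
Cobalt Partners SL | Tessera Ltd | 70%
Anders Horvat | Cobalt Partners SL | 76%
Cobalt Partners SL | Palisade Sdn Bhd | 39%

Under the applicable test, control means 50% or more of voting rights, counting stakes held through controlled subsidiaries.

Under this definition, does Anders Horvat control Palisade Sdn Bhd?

Anders Horvat holds 76% of Cobalt, so Anders Horvat controls Cobalt.
Anders Horvat and Cobalt together hold 60% + 39% = 99% of Palisade, so Anders Horvat controls Palisade.

Yes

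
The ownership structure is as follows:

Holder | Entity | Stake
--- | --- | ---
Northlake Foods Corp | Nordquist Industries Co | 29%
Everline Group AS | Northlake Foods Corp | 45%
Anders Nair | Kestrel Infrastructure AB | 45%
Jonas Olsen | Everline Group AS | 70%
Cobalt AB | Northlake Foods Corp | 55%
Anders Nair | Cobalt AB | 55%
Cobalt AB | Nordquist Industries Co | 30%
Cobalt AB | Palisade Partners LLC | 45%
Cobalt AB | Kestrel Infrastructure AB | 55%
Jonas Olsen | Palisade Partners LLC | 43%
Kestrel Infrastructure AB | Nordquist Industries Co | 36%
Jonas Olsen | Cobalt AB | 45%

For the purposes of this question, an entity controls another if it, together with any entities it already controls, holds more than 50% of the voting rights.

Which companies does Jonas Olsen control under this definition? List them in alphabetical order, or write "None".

Everline Group AS

Jonas holds 70% of Everline, so Jonas controls Everline.
No other company's threshold is met.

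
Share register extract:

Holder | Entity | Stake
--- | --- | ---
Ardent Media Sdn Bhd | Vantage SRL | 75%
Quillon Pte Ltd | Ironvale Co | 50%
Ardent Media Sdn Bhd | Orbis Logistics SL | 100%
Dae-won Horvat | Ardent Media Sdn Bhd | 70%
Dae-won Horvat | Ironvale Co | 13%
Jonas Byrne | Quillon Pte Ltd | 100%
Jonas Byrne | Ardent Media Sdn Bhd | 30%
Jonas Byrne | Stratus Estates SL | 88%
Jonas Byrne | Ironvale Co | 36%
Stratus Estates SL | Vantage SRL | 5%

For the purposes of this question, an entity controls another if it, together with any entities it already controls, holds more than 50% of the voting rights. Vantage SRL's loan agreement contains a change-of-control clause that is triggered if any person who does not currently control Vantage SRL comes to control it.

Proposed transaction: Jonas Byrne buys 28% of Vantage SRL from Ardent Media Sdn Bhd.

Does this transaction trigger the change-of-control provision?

No

The purchase adds only to Jonas's holdings (Ardent's stake shrinks), so Jonas is the only person who could newly come to control Vantage.
Jonas holds 100% of Quillon, so Jonas controls Quillon.
Jonas holds 88% of Stratus, so Jonas controls Stratus.
Quillon and Jonas together hold 50% + 36% = 86% of Ironvale, so Jonas controls Ironvale.
In Vantage, Jonas's side holds only 5%, not > 50%.
So before the transaction, Jonas does not control Vantage.
After the purchase, Jonas holds 28% of Vantage directly, and Ardent's stake falls to 47%.
After the transaction, Jonas's side holds 5% + 28% = 33% of Vantage, not > 50%, so Jonas still does not control Vantage.
No new person acquires control, so the clause is not triggered.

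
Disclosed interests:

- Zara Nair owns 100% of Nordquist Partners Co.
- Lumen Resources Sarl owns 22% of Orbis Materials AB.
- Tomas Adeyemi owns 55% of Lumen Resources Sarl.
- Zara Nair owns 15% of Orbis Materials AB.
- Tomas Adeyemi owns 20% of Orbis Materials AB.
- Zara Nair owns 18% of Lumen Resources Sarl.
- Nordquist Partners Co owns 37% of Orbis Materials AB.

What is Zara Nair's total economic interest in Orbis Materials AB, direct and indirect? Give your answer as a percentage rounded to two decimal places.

55.96%

Zara reaches Orbis along 3 paths.
Via Nordquist: 100% × 37% = 37%.
Direct stake: 15% = 15%.
Via Lumen: 18% × 22% = 3.96%.
Total: 37% + 15% + 3.96% = 55.96%.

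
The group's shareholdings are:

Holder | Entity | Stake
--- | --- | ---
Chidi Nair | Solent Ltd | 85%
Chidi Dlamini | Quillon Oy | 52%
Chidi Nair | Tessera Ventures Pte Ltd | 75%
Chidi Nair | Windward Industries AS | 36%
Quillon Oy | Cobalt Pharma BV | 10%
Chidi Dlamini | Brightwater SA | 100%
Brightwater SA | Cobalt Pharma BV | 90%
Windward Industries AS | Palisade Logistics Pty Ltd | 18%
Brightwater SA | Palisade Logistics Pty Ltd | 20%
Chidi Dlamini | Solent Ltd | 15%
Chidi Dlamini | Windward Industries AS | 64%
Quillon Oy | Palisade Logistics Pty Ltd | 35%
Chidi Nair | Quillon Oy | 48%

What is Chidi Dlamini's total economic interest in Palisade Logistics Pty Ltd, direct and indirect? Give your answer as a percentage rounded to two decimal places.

49.72%

Chidi Dlamini reaches Palisade along 3 paths.
Via Brightwater: 100% × 20% = 20%.
Via Quillon: 52% × 35% = 18.2%.
Via Windward: 64% × 18% = 11.52%.
Total: 20% + 18.2% + 11.52% = 49.72%.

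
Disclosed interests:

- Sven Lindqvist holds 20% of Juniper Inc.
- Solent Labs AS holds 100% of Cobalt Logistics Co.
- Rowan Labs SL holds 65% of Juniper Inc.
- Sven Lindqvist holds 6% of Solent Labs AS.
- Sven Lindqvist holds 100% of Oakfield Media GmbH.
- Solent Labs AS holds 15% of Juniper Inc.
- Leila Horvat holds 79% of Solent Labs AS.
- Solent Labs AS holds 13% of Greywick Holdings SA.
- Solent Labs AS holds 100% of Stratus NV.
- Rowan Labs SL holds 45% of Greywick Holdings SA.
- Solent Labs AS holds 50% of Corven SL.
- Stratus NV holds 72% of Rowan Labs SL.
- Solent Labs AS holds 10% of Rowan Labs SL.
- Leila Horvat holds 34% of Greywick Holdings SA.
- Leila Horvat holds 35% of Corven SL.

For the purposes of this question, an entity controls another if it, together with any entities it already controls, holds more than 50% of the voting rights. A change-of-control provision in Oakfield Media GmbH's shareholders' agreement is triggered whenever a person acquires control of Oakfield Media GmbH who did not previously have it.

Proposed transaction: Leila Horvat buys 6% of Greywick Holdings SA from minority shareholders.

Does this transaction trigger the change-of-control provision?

No

The purchase changes only Leila's holdings, so Leila is the only person who could newly come to control Oakfield.
Leila holds 79% of Solent, so Leila controls Solent.
Solent holds 100% of Stratus, so Leila controls Stratus.
Solent and Stratus together hold 10% + 72% = 82% of Rowan, so Leila controls Rowan.
Rowan and Solent together hold 65% + 15% = 80% of Juniper, so Leila controls Juniper.
Leila and Solent together hold 35% + 50% = 85% of Corven, so Leila controls Corven.
Solent holds 100% of Cobalt, so Leila controls Cobalt.
Rowan and Leila and Solent together hold 45% + 34% + 13% = 92% of Greywick, so Leila controls Greywick.
Neither Leila nor any entity Leila controls holds any voting interest in Oakfield.
So before the transaction, Leila does not control Oakfield.
After the purchase, Leila's direct stake in Greywick rises to 34% + 6% = 40%.
Rowan and Leila and Solent together hold 45% + 40% + 13% = 98% of Greywick, so Leila controls Greywick.
After the transaction, neither Leila nor any entity Leila controls holds a voting interest in Oakfield, so Leila still does not control it.
No new person acquires control, so the clause is not triggered.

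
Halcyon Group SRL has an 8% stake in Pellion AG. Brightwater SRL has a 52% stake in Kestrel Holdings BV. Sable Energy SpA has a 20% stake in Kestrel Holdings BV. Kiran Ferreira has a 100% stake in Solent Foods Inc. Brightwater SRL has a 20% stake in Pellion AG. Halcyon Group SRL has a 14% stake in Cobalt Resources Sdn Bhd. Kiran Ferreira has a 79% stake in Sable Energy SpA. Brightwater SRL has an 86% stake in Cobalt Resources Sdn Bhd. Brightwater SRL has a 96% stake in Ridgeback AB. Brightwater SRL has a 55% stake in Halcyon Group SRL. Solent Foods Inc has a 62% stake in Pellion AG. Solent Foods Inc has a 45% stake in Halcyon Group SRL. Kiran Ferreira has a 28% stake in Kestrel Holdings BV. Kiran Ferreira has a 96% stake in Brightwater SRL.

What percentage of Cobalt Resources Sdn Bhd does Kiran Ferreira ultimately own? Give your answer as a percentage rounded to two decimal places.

Kiran reaches Cobalt along 3 paths.
Via Solent → Halcyon: 100% × 45% × 14% = 6.3%.
Via Brightwater → Halcyon: 96% × 55% × 14% = 7.392%.
Via Brightwater: 96% × 86% = 82.56%.
Total: 6.3% + 7.392% + 82.56% = 96.252%.
Rounded: 96.25%.

96.25%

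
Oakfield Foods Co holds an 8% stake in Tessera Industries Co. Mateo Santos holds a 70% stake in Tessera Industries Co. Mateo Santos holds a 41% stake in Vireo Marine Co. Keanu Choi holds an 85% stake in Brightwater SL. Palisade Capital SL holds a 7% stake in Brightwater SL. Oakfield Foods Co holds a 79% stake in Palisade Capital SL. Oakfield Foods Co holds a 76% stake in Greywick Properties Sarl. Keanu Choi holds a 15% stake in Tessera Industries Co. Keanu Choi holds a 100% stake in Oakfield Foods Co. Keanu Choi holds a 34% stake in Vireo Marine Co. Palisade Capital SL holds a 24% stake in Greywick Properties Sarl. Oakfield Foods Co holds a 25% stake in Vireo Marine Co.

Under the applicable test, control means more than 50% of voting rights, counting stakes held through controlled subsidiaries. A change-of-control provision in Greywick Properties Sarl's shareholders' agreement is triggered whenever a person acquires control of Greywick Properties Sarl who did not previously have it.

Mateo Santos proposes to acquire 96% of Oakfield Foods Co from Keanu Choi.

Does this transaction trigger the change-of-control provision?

The purchase adds only to Mateo's holdings (Keanu's stake shrinks), so Mateo is the only person who could newly come to control Greywick.
Mateo holds 70% of Tessera, so Mateo controls Tessera.
Neither Mateo nor any entity Mateo controls holds any voting interest in Greywick.
So before the transaction, Mateo does not control Greywick.
After the purchase, Mateo holds 96% of Oakfield directly, and Keanu's stake falls to 4%.
Mateo holds 96% of Oakfield, so Mateo controls Oakfield.
Oakfield holds 79% of Palisade, so Mateo controls Palisade.
Palisade and Oakfield together hold 24% + 76% = 100% of Greywick, so Mateo controls Greywick.
Mateo did not control Greywick before and does after, so the clause is triggered.

Yes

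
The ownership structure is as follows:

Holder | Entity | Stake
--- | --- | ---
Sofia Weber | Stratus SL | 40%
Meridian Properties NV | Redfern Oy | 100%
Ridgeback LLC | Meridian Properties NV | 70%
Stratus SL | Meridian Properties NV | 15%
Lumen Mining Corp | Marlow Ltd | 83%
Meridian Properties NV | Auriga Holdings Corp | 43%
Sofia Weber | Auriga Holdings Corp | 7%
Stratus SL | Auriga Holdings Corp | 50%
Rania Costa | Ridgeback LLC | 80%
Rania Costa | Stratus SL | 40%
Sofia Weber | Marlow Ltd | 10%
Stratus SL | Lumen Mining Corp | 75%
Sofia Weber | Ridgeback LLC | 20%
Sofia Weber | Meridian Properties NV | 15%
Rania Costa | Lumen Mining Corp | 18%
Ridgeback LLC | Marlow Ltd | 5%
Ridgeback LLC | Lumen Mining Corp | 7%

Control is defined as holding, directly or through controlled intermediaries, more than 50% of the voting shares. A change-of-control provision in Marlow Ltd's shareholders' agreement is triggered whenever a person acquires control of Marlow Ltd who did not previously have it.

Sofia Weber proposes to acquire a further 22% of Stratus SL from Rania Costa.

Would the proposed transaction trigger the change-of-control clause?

Yes

The purchase adds only to Sofia's holdings (Rania's stake shrinks), so Sofia is the only person who could newly come to control Marlow.
Sofia's largest direct stake is 40% in Stratus, which does not meet the threshold, so Sofia controls no company.
In Marlow, Sofia's side holds only 10%, not > 50%.
So before the transaction, Sofia does not control Marlow.
After the purchase, Sofia's direct stake in Stratus rises to 40% + 22% = 62%, and Rania's stake falls to 18%.
Sofia holds 62% of Stratus, so Sofia controls Stratus.
Stratus holds 75% of Lumen, so Sofia controls Lumen.
Lumen and Sofia together hold 83% + 10% = 93% of Marlow, so Sofia controls Marlow.
Sofia did not control Marlow before and does after, so the clause is triggered.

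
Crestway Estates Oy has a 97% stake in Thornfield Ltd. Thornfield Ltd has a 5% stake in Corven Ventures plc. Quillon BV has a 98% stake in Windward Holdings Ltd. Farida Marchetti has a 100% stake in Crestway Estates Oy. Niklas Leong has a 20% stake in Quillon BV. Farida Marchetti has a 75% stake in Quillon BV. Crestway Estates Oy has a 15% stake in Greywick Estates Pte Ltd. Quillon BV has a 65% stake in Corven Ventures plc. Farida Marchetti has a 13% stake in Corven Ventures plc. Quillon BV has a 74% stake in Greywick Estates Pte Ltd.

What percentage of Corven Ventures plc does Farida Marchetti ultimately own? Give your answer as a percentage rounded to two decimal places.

Farida reaches Corven along 3 paths.
Via Crestway → Thornfield: 100% × 97% × 5% = 4.85%.
Via Quillon: 75% × 65% = 48.75%.
Direct stake: 13% = 13%.
Total: 4.85% + 48.75% + 13% = 66.6%.
Rounded: 66.60%.

66.60%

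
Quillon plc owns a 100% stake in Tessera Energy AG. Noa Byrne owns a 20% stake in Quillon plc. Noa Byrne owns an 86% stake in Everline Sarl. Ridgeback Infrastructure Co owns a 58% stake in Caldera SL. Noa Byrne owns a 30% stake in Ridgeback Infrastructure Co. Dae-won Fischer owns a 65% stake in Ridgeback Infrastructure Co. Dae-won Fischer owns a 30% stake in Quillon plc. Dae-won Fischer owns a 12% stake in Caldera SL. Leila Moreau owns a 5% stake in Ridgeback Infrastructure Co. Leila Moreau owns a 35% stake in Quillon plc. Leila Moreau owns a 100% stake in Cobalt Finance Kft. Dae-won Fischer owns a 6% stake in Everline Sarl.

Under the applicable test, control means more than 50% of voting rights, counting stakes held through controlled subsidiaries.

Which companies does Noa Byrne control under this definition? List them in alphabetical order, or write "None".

Noa holds 86% of Everline, so Noa controls Everline.
No other company's threshold is met.

Everline Sarl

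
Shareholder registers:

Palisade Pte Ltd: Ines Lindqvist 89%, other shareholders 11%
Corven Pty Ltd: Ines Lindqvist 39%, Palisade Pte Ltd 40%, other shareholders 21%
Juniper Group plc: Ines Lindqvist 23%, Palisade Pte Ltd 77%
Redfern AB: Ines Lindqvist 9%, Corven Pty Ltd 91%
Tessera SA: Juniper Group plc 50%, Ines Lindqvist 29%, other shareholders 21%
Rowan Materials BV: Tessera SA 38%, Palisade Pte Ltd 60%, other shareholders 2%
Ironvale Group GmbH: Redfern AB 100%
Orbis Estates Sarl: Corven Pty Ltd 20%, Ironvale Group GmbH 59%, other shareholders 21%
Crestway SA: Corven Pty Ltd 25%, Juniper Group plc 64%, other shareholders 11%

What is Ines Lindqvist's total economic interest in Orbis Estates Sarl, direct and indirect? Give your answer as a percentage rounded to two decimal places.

60.28%

Ines reaches Orbis along 5 paths.
Via Corven: 39% × 20% = 7.8%.
Via Palisade → Corven: 89% × 40% × 20% = 7.12%.
Via Redfern → Ironvale: 9% × 100% × 59% = 5.31%.
Via Corven → Redfern → Ironvale: 39% × 91% × 100% × 59% = 20.9391%.
Via Palisade → Corven → Redfern → Ironvale: 89% × 40% × 91% × 100% × 59% = 19.11364%.
Total: 7.8% + 7.12% + 5.31% + 20.9391% + 19.11364% = 60.28274%.
Rounded: 60.28%.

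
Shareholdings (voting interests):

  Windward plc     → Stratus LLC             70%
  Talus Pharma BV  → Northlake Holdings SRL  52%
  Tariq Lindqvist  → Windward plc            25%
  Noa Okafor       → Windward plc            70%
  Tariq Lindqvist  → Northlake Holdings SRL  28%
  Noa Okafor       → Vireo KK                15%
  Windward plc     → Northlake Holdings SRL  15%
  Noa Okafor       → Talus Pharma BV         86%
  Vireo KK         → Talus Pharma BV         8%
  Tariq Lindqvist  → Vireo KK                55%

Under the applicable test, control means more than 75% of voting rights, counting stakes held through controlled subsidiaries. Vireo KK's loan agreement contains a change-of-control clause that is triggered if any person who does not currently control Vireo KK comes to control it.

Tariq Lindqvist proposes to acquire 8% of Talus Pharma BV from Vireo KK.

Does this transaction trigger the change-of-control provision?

The purchase adds only to Tariq's holdings (Vireo's stake shrinks), so Tariq is the only person who could newly come to control Vireo.
Tariq's largest direct stake is 55% in Vireo, which does not meet the threshold, so Tariq controls no company.
In Vireo, Tariq's side holds only 55%, not > 75%.
So before the transaction, Tariq does not control Vireo.
After the purchase, Tariq holds 8% of Talus directly, and Vireo's stake falls to 0%.
Tariq's side now holds 8% of Talus, not > 75%, so Tariq still does not control Talus.
After the transaction, Tariq's side holds 55% of Vireo, not > 75%, so Tariq still does not control Vireo.
No new person acquires control, so the clause is not triggered.

No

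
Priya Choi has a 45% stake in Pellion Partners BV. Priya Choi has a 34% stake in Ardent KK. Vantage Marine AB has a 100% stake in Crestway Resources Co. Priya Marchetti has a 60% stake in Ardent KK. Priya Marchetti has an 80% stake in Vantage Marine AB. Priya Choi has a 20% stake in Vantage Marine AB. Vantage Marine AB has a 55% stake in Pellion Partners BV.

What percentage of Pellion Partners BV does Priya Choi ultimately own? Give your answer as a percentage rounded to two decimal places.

56.00%

Priya Choi reaches Pellion along 2 paths.
Via Vantage: 20% × 55% = 11%.
Direct stake: 45% = 45%.
Total: 11% + 45% = 56%.
Rounded: 56.00%.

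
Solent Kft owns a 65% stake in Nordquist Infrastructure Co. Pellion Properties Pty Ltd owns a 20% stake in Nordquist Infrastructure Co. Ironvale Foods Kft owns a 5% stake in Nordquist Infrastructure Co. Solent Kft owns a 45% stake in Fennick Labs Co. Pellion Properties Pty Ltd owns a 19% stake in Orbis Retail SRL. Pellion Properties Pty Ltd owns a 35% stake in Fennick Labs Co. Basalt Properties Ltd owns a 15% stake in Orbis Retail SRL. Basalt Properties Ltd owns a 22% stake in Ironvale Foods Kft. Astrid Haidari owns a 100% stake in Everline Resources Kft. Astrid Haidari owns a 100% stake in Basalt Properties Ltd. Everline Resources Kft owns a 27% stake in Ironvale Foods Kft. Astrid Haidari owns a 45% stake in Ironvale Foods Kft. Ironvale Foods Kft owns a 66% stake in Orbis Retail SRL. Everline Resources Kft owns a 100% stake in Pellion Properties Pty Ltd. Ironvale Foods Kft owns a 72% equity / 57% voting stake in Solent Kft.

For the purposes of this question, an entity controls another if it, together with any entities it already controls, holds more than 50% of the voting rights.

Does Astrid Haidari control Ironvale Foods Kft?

Yes

Astrid holds 100% of Basalt, so Astrid controls Basalt.
Astrid holds 100% of Everline, so Astrid controls Everline.
Everline and Basalt and Astrid together hold 27% + 22% + 45% = 94% of Ironvale, so Astrid controls Ironvale.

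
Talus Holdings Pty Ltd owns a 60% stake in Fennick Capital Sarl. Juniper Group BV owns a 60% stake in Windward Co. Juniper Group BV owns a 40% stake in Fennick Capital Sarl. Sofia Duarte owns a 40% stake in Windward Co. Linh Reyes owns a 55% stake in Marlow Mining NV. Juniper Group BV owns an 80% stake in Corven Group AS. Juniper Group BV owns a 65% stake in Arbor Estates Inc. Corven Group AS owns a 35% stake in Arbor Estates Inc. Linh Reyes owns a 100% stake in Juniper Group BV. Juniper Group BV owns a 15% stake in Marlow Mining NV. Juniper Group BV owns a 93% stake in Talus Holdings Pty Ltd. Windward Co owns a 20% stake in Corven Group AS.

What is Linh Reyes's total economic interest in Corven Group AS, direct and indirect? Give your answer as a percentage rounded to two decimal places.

92.00%

Linh reaches Corven along 2 paths.
Via Juniper → Windward: 100% × 60% × 20% = 12%.
Via Juniper: 100% × 80% = 80%.
Total: 12% + 80% = 92%.
Rounded: 92.00%.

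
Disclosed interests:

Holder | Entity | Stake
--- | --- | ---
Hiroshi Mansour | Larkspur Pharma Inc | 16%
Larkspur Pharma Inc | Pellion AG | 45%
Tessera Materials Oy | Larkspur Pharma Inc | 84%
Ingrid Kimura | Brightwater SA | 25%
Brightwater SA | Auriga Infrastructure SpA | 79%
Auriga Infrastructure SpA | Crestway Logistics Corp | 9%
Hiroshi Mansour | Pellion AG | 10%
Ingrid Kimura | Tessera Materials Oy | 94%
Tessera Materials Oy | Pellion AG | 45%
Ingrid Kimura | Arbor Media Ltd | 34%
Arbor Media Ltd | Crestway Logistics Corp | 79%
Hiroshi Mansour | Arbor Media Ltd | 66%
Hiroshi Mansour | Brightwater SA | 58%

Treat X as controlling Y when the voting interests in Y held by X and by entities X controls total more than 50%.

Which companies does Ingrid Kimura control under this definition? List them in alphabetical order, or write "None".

Larkspur Pharma Inc, Pellion AG, Tessera Materials Oy

Ingrid holds 94% of Tessera, so Ingrid controls Tessera.
Tessera holds 84% of Larkspur, so Ingrid controls Larkspur.
Larkspur and Tessera together hold 45% + 45% = 90% of Pellion, so Ingrid controls Pellion.
No other company's threshold is met.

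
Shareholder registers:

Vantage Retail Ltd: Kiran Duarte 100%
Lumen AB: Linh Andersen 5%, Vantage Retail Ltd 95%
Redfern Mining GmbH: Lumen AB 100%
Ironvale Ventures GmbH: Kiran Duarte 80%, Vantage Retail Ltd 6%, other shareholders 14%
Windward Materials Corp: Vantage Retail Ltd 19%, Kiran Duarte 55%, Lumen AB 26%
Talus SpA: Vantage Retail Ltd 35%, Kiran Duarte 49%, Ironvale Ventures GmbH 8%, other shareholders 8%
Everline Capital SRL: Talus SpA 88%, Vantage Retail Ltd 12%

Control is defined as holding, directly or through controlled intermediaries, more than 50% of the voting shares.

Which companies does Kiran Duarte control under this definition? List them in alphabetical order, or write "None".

Everline Capital SRL, Ironvale Ventures GmbH, Lumen AB, Redfern Mining GmbH, Talus SpA, Vantage Retail Ltd, Windward Materials Corp

Kiran holds 100% of Vantage, so Kiran controls Vantage.
Vantage holds 95% of Lumen, so Kiran controls Lumen.
Lumen holds 100% of Redfern, so Kiran controls Redfern.
Kiran and Vantage together hold 80% + 6% = 86% of Ironvale, so Kiran controls Ironvale.
Vantage and Kiran and Lumen together hold 19% + 55% + 26% = 100% of Windward, so Kiran controls Windward.
Vantage and Kiran and Ironvale together hold 35% + 49% + 8% = 92% of Talus, so Kiran controls Talus.
Talus and Vantage together hold 88% + 12% = 100% of Everline, so Kiran controls Everline.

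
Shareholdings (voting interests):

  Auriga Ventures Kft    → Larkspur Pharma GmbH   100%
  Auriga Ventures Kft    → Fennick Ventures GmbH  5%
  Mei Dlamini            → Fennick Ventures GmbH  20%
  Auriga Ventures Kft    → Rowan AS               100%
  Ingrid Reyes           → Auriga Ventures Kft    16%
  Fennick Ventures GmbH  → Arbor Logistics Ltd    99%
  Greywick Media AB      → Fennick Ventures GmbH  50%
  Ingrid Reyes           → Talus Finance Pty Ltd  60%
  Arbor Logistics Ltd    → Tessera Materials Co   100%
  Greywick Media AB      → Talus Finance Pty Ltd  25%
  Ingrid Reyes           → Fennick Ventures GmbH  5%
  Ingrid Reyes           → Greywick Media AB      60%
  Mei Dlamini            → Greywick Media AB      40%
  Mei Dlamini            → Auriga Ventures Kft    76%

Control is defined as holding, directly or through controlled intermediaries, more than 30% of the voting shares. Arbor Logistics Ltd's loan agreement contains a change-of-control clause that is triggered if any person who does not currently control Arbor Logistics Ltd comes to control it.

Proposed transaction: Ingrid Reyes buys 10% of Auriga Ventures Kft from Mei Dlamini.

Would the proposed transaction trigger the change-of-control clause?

The purchase adds only to Ingrid's holdings (Mei's stake shrinks), so Ingrid is the only person who could newly come to control Arbor.
Ingrid holds 60% of Greywick, so Ingrid controls Greywick.
Greywick and Ingrid together hold 50% + 5% = 55% of Fennick, so Ingrid controls Fennick.
Fennick holds 99% of Arbor, so Ingrid controls Arbor.
So Ingrid already controls Arbor before the transaction.
After the purchase, Ingrid's direct stake in Auriga rises to 16% + 10% = 26%, and Mei's stake falls to 66%.
Ingrid controlled Arbor already, so this is not a new person acquiring control; every other person's position is unchanged or reduced.
No new person acquires control, so the clause is not triggered.

No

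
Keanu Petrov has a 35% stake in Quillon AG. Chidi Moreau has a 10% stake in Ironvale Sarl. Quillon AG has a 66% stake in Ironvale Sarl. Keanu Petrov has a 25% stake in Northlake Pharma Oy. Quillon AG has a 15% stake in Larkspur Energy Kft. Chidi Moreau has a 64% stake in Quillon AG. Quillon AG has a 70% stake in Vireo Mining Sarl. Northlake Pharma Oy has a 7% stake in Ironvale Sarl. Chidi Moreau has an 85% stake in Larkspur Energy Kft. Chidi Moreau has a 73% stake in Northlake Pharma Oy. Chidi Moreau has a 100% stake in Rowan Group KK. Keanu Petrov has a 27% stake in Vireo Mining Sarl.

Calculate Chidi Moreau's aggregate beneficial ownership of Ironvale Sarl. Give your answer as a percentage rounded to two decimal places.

57.35%

Chidi reaches Ironvale along 3 paths.
Via Quillon: 64% × 66% = 42.24%.
Direct stake: 10% = 10%.
Via Northlake: 73% × 7% = 5.11%.
Total: 42.24% + 10% + 5.11% = 57.35%.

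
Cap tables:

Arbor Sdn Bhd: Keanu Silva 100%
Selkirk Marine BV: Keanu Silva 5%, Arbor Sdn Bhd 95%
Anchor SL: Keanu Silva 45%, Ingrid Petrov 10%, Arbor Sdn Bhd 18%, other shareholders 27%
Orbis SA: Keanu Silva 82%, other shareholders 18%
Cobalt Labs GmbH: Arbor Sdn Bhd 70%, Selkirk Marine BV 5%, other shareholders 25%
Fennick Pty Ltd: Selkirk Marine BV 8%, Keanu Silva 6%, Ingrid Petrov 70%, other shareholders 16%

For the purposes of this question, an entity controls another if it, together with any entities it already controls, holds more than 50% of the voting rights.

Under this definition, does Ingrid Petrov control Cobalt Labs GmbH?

Ingrid holds 70% of Fennick, so Ingrid controls Fennick.
Neither Ingrid nor any entity Ingrid controls holds any voting interest in Cobalt.
So Ingrid does not control Cobalt.

No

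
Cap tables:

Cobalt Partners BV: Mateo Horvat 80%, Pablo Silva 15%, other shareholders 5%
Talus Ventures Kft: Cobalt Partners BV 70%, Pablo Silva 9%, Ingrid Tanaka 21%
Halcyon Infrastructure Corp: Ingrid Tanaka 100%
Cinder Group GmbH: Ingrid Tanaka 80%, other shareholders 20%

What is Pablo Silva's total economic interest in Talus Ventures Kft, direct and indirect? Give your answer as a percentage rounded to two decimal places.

19.50%

Pablo reaches Talus along 2 paths.
Via Cobalt: 15% × 70% = 10.5%.
Direct stake: 9% = 9%.
Total: 10.5% + 9% = 19.5%.
Rounded: 19.50%.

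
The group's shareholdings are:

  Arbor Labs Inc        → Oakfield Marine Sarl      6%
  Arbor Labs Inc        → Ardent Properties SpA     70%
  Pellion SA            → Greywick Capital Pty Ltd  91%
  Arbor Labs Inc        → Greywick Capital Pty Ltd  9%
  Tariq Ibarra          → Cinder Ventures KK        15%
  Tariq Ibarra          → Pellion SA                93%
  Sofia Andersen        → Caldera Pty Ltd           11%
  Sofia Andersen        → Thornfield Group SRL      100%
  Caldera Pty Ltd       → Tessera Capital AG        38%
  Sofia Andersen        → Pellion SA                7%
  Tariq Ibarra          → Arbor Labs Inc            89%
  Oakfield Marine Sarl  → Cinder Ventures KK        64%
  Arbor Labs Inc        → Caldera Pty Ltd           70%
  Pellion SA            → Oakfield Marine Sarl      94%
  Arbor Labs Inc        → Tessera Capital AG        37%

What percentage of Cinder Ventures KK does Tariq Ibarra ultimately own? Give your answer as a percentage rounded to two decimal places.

Tariq reaches Cinder along 3 paths.
Via Pellion → Oakfield: 93% × 94% × 64% = 55.9488%.
Via Arbor → Oakfield: 89% × 6% × 64% = 3.4176%.
Direct stake: 15% = 15%.
Total: 55.9488% + 3.4176% + 15% = 74.3664%.
Rounded: 74.37%.

74.37%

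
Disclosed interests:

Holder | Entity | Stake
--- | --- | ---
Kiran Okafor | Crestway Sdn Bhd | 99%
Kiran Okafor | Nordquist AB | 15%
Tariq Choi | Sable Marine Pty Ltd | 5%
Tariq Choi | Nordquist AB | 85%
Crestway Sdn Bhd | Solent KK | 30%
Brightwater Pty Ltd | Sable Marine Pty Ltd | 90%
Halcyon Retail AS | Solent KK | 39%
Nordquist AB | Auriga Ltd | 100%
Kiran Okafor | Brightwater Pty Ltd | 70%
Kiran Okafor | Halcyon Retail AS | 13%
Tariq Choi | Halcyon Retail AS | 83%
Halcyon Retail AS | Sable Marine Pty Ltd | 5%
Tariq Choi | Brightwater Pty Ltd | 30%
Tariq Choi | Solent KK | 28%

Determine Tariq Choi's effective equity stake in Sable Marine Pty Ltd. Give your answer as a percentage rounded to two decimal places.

36.15%

Tariq reaches Sable along 3 paths.
Via Brightwater: 30% × 90% = 27%.
Direct stake: 5% = 5%.
Via Halcyon: 83% × 5% = 4.15%.
Total: 27% + 5% + 4.15% = 36.15%.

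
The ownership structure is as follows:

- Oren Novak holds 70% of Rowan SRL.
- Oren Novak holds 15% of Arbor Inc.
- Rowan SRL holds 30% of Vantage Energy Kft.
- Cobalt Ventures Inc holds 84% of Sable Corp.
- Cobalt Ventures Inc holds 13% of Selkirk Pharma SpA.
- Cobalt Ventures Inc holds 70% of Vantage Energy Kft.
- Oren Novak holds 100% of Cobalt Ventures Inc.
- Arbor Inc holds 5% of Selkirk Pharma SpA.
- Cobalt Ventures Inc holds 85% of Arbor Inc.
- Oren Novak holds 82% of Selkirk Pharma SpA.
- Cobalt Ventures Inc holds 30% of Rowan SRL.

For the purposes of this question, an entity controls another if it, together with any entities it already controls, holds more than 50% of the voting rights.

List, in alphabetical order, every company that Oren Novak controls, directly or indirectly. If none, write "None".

Oren holds 100% of Cobalt, so Oren controls Cobalt.
Cobalt and Oren together hold 85% + 15% = 100% of Arbor, so Oren controls Arbor.
Oren and Cobalt together hold 70% + 30% = 100% of Rowan, so Oren controls Rowan.
Arbor and Cobalt and Oren together hold 5% + 13% + 82% = 100% of Selkirk, so Oren controls Selkirk.
Cobalt holds 84% of Sable, so Oren controls Sable.
Rowan and Cobalt together hold 30% + 70% = 100% of Vantage, so Oren controls Vantage.

Arbor Inc, Cobalt Ventures Inc, Rowan SRL, Sable Corp, Selkirk Pharma SpA, Vantage Energy Kft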